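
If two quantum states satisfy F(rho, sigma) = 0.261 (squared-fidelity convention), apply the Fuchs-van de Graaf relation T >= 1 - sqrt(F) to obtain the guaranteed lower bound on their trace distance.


Fuchs-van de Graaf (squared-fidelity convention): 1 - sqrt(F) <= T <= sqrt(1 - F).
Lower bound: T >= 1 - sqrt(F)
sqrt(F) = sqrt(0.261) = 0.5109
T >= 1 - 0.5109
T >= 0.4891

0.4891


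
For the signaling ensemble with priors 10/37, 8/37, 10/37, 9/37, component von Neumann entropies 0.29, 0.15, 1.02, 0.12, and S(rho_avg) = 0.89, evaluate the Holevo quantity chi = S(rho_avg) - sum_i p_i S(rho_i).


chi = S(rho) - sum_i p_i * S(rho_i)
Weighted entropy = 10/37 * 0.29 + 8/37 * 0.15 + 10/37 * 1.02 + 9/37 * 0.12
= 0.4157
chi = 0.89 - 0.4157
= 0.4743

0.4743


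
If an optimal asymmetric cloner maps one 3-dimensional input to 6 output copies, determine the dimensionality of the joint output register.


Output space = H^(tensor 6) where dim(H) = 3
dim = 3^6
= 9 (after 2 factors)
= 27 (after 3 factors)
= 81 (after 4 factors)
= 243 (after 5 factors)
= 729 (after 6 factors)
= 729

729


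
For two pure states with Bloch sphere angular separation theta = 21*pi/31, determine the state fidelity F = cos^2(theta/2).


For states separated by angle theta on Bloch sphere:
F = cos^2(theta/2)
theta = 21*pi/31 = 2.1282
theta/2 = 1.0641
cos(theta/2) = 0.4853
F = 0.2355

0.2355


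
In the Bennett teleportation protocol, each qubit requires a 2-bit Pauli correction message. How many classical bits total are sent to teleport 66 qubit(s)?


Quantum teleportation requires 2 classical bits per qubit teleported.
66 qubit(s) -> 2 * 66 = 132 classical bits

132


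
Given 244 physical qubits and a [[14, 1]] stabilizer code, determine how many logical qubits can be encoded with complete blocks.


Each code block uses 14 physical qubits for 1 logical qubit(s).
Number of complete blocks = floor(244 / 14) = 17
Logical qubits = 17 * 1
= 17

17


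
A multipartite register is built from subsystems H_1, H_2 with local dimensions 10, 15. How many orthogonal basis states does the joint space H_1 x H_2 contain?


dim(H_1 x H_2) = 10 * 15
= 150

150


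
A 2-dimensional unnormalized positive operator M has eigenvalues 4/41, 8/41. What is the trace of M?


tr(M) = sum of eigenvalues
= 4/41 + 8/41
= 12/41
= 0.2927

0.2927


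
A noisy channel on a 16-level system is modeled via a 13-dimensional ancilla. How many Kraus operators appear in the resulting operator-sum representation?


Tracing out the environment in an orthonormal basis {|i>_E} gives Kraus operators K_i = <i|_E U |0>_E.
Number of Kraus operators = dim(H_env) = d_env
= 13

13


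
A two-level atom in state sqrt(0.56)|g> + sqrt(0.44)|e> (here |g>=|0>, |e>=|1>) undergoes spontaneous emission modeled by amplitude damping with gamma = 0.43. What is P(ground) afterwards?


For amplitude damping with parameter gamma on state sqrt(a)|0> + sqrt(b)|1>:
alpha^2 = 0.56, beta^2 = 0.44
P(|0>) = alpha^2 + gamma * beta^2
= 0.56 + 0.43 * 0.44
= 0.56 + 0.1892
= 0.7492

0.7492


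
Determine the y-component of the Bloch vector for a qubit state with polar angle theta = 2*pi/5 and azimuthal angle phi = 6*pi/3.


theta = 1.2566, phi = 6.2832
r_y = sin(theta)*sin(phi) = 0.9511 * 0.0000
r_y = 0.0000

0.0000


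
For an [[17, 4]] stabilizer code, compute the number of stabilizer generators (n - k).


For an [[n,k]] stabilizer code:
Number of stabilizer generators = n - k
= 17 - 4
= 13

13


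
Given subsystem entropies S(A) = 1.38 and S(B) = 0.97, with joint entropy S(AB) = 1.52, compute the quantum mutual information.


I(A:B) = S(A) + S(B) - S(AB)
= 1.38 + 0.97 - 1.52
= 0.8300

0.8300


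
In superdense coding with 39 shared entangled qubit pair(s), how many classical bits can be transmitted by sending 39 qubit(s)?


Superdense coding allows 2 classical bits per shared entangled pair.
39 pair(s) -> 2 * 39 = 78 classical bits

78


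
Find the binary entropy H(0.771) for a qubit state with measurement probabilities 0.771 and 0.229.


S = -p*log2(p) - (1-p)*log2(1-p)
p = 0.7710, 1-p = 0.2290
= -0.7710 * log2(0.7710) - 0.2290 * log2(0.2290)
= -(-0.2893) - (-0.4870)
= 0.7763

0.7763


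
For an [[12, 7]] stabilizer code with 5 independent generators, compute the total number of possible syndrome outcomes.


Each stabilizer generator gives a binary (+1 or -1) measurement outcome.
With 5 independent generators:
Total syndromes = 2^5
= 32

32


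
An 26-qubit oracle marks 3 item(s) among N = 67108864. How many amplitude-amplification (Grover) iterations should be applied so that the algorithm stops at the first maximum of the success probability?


After j Grover iterations the success probability is P(j) = sin^2((2j+1)*theta), where sin(theta) = sqrt(k/N).
N = 2^26 = 67108864, k = 3
sin(theta) = sqrt(k/N) = 0.0002114319833
theta = arcsin(sqrt(k/N)) = 0.0002114319849 rad
P(j) reaches its first maximum when (2j+1)*theta is as close as possible to pi/2, i.e. j = round(pi/(4*theta) - 1/2).
pi/(4*theta) - 1/2 = 3714.1611
(For comparison, the common estimate pi/4 * sqrt(N/k) = 3714.6611; the exact maximiser is used here.)
Optimal iterations = 3714

3714


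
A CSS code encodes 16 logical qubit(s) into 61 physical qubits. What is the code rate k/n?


Code rate R = k/n
= 16/61
= 0.2623

0.2623


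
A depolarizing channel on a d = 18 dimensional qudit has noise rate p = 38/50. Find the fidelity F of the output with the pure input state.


F = (1-p) + p/d
= (1 - 0.7600) + 0.7600/18
= 0.2400 + 0.0422
= 0.2822

0.2822


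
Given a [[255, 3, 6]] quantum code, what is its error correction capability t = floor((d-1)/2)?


Code parameters: [[255, 3, 6]], distance d = 6.
Number of correctable errors = floor((d-1)/2)
= floor((6 - 1)/2)
= floor(5/2)
= 2

2


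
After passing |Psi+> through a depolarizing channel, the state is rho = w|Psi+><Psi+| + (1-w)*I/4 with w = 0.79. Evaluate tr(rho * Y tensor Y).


|Psi+> = (|01> + |10>)/sqrt(2)
For the pure Bell state, <Y_A Y_B> = +1 (Bell-state Pauli correlator).
The maximally-mixed part I/4 has tr(I/4 * P tensor P) = 0 for any traceless Pauli P.
So <Y_A Y_B>_rho = w * (+1) + (1 - w) * 0
= 0.79 * (+1)
= 0.7900

0.7900


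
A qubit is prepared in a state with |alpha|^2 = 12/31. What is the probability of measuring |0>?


|alpha|^2 = 12/31 = 0.3871
|beta|^2 = 1 - 12/31 = 19/31 = 0.6129
P(|0>) = |alpha|^2 = 0.3871

0.3871


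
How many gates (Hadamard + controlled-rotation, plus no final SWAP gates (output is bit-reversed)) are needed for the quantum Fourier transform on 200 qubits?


Hadamard gates: 200
Controlled rotations: n*(n-1)/2 = 200*199/2 = 19900
SWAP gates: 0 (omitted)
Total = 200 + 19900
= 20100

20100


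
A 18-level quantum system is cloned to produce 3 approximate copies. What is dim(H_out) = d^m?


Output space = H^(tensor 3) where dim(H) = 18
dim = 18^3
= 324 (after 2 factors)
= 5832 (after 3 factors)
= 5832

5832


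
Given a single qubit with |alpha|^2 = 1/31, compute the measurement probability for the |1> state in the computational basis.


|alpha|^2 = 1/31 = 0.0323
|beta|^2 = 1 - 1/31 = 30/31 = 0.9677
P(|1>) = |beta|^2 = 0.9677

0.9677


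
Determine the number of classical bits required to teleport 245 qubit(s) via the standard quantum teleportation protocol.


Quantum teleportation requires 2 classical bits per qubit teleported.
245 qubit(s) -> 2 * 245 = 490 classical bits

490


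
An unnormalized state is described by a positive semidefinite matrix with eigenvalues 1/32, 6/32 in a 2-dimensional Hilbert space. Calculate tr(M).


tr(M) = sum of eigenvalues
= 1/32 + 6/32
= 7/32
= 0.2188

0.2188


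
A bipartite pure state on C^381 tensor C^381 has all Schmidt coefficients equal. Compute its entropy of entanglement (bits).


For a maximally entangled state in d x d:
S = log2(d) = log2(381)
= 8.5736

8.5736


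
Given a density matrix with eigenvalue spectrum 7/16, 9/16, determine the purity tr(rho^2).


tr(rho^2) = sum of eigenvalues squared
= (7/16)^2 + (9/16)^2
= (49 + 81) / 256
= 130/256
= 0.5078

0.5078


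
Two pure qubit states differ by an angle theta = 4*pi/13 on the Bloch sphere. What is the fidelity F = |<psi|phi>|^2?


For states separated by angle theta on Bloch sphere:
F = cos^2(theta/2)
theta = 4*pi/13 = 0.9666
theta/2 = 0.4833
cos(theta/2) = 0.8855
F = 0.7840

0.7840


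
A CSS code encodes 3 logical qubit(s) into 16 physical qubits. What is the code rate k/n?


Code rate R = k/n
= 3/16
= 0.1875

0.1875


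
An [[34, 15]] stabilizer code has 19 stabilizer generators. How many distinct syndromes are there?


Each stabilizer generator gives a binary (+1 or -1) measurement outcome.
With 19 independent generators:
Total syndromes = 2^19
= 524288

524288


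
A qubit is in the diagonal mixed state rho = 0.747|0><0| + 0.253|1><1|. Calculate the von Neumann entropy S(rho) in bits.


S = -p*log2(p) - (1-p)*log2(1-p)
p = 0.7470, 1-p = 0.2530
= -0.7470 * log2(0.7470) - 0.2530 * log2(0.2530)
= -(-0.3144) - (-0.5016)
= 0.8160

0.8160


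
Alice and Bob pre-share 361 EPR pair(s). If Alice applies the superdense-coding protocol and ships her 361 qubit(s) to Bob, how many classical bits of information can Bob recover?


Superdense coding allows 2 classical bits per shared entangled pair.
361 pair(s) -> 2 * 361 = 722 classical bits

722


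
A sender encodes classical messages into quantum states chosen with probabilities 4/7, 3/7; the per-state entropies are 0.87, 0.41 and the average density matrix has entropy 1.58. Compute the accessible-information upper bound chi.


chi = S(rho) - sum_i p_i * S(rho_i)
Weighted entropy = 4/7 * 0.87 + 3/7 * 0.41
= 0.6729
chi = 1.58 - 0.6729
= 0.9071

0.9071


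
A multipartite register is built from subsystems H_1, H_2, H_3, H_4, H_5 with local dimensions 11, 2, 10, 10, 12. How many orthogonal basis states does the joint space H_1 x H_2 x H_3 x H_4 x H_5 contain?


dim(H_1 x H_2 x H_3 x H_4 x H_5) = 11 * 2 * 10 * 10 * 12
= 22 * 10 * 10 * 12
= 220 * 10 * 12
= 2200 * 12
= 26400

26400


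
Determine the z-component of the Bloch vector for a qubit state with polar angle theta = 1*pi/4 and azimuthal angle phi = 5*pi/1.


theta = 0.7854, phi = 15.7080
r_z = cos(theta) = 0.7071

0.7071


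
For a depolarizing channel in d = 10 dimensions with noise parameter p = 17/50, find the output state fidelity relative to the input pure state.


F = (1-p) + p/d
= (1 - 0.3400) + 0.3400/10
= 0.6600 + 0.0340
= 0.6940

0.6940


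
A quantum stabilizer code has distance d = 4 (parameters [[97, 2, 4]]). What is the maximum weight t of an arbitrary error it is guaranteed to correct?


Code parameters: [[97, 2, 4]], distance d = 4.
Number of correctable errors = floor((d-1)/2)
= floor((4 - 1)/2)
= floor(3/2)
= 1

1


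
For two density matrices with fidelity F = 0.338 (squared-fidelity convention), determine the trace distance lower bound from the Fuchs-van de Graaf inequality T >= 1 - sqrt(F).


Fuchs-van de Graaf (squared-fidelity convention): 1 - sqrt(F) <= T <= sqrt(1 - F).
Lower bound: T >= 1 - sqrt(F)
sqrt(F) = sqrt(0.338) = 0.5814
T >= 1 - 0.5814
T >= 0.4186

0.4186


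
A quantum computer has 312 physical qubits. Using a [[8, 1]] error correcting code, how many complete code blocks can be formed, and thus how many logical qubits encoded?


Each code block uses 8 physical qubits for 1 logical qubit(s).
Number of complete blocks = floor(312 / 8) = 39
Logical qubits = 39 * 1
= 39

39


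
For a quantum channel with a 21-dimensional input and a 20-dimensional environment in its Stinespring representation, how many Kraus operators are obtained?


Tracing out the environment in an orthonormal basis {|i>_E} gives Kraus operators K_i = <i|_E U |0>_E.
Number of Kraus operators = dim(H_env) = d_env
= 20

20


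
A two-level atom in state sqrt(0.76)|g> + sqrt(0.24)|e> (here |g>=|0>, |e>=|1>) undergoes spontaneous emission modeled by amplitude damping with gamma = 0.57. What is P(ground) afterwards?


For amplitude damping with parameter gamma on state sqrt(a)|0> + sqrt(b)|1>:
alpha^2 = 0.76, beta^2 = 0.24
P(|0>) = alpha^2 + gamma * beta^2
= 0.76 + 0.57 * 0.24
= 0.76 + 0.1368
= 0.8968

0.8968


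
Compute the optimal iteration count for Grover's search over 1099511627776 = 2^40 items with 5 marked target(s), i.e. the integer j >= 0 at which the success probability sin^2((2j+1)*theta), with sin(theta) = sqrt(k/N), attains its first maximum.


After j Grover iterations the success probability is P(j) = sin^2((2j+1)*theta), where sin(theta) = sqrt(k/N).
N = 2^40 = 1099511627776, k = 5
sin(theta) = sqrt(k/N) = 2.1324806e-06
theta = arcsin(sqrt(k/N)) = 2.1324806e-06 rad
P(j) reaches its first maximum when (2j+1)*theta is as close as possible to pi/2, i.e. j = round(pi/(4*theta) - 1/2).
pi/(4*theta) - 1/2 = 368302.1066
(For comparison, the common estimate pi/4 * sqrt(N/k) = 368302.6066; the exact maximiser is used here.)
Optimal iterations = 368302

368302


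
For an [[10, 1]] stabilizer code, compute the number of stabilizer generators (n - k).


For an [[n,k]] stabilizer code:
Number of stabilizer generators = n - k
= 10 - 1
= 9

9


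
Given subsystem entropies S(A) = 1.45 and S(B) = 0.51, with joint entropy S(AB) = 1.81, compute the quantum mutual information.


I(A:B) = S(A) + S(B) - S(AB)
= 1.45 + 0.51 - 1.81
= 0.1500

0.1500


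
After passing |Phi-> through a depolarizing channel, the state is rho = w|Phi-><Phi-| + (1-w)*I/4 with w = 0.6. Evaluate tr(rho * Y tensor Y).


|Phi-> = (|00> - |11>)/sqrt(2)
For the pure Bell state, <Y_A Y_B> = +1 (Bell-state Pauli correlator).
The maximally-mixed part I/4 has tr(I/4 * P tensor P) = 0 for any traceless Pauli P.
So <Y_A Y_B>_rho = w * (+1) + (1 - w) * 0
= 0.6 * (+1)
= 0.6000

0.6000


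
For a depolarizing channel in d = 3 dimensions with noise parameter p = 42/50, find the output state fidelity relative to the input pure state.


F = (1-p) + p/d
= (1 - 0.8400) + 0.8400/3
= 0.1600 + 0.2800
= 0.4400

0.4400


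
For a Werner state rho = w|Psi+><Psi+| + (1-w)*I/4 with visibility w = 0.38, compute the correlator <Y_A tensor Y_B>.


|Psi+> = (|01> + |10>)/sqrt(2)
For the pure Bell state, <Y_A Y_B> = +1 (Bell-state Pauli correlator).
The maximally-mixed part I/4 has tr(I/4 * P tensor P) = 0 for any traceless Pauli P.
So <Y_A Y_B>_rho = w * (+1) + (1 - w) * 0
= 0.38 * (+1)
= 0.3800

0.3800


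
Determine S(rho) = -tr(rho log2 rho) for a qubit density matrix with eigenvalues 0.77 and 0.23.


S = -p*log2(p) - (1-p)*log2(1-p)
p = 0.7700, 1-p = 0.2300
= -0.7700 * log2(0.7700) - 0.2300 * log2(0.2300)
= -(-0.2903) - (-0.4877)
= 0.7780

0.7780


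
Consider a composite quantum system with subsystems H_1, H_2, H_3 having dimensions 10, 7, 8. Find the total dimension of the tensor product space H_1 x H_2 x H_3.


dim(H_1 x H_2 x H_3) = 10 * 7 * 8
= 70 * 8
= 560

560


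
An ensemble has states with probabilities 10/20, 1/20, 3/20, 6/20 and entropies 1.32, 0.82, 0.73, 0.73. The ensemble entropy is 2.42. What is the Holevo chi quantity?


chi = S(rho) - sum_i p_i * S(rho_i)
Weighted entropy = 10/20 * 1.32 + 1/20 * 0.82 + 3/20 * 0.73 + 6/20 * 0.73
= 1.0295
chi = 2.42 - 1.0295
= 1.3905

1.3905


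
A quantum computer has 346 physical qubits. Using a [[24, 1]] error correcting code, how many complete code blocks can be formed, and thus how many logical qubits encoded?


Each code block uses 24 physical qubits for 1 logical qubit(s).
Number of complete blocks = floor(346 / 24) = 14
Logical qubits = 14 * 1
= 14

14


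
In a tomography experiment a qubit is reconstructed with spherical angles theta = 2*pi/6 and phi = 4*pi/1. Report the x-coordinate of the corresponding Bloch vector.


theta = 1.0472, phi = 12.5664
r_x = sin(theta)*cos(phi) = 0.8660 * 1.0000
r_x = 0.8660

0.8660


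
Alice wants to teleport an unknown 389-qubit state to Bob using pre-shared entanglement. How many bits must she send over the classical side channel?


Quantum teleportation requires 2 classical bits per qubit teleported.
389 qubit(s) -> 2 * 389 = 778 classical bits

778


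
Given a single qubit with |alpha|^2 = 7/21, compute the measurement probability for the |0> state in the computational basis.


|alpha|^2 = 7/21 = 0.3333
|beta|^2 = 1 - 7/21 = 14/21 = 0.6667
P(|0>) = |alpha|^2 = 0.3333

0.3333


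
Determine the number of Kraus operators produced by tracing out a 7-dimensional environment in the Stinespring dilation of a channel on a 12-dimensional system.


Tracing out the environment in an orthonormal basis {|i>_E} gives Kraus operators K_i = <i|_E U |0>_E.
Number of Kraus operators = dim(H_env) = d_env
= 7

7


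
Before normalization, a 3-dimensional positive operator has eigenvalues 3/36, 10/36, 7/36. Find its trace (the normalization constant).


tr(M) = sum of eigenvalues
= 3/36 + 10/36 + 7/36
= 20/36
= 0.5556

0.5556


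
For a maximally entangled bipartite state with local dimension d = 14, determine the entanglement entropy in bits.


For a maximally entangled state in d x d:
S = log2(d) = log2(14)
= 3.8074

3.8074


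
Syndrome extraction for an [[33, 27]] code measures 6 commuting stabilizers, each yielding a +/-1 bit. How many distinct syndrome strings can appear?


Each stabilizer generator gives a binary (+1 or -1) measurement outcome.
With 6 independent generators:
Total syndromes = 2^6
= 64

64


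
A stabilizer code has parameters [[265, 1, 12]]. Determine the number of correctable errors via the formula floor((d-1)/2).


Code parameters: [[265, 1, 12]], distance d = 12.
Number of correctable errors = floor((d-1)/2)
= floor((12 - 1)/2)
= floor(11/2)
= 5

5


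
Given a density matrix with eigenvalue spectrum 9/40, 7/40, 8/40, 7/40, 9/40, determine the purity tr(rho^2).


tr(rho^2) = sum of eigenvalues squared
= (9/40)^2 + (7/40)^2 + (8/40)^2 + (7/40)^2 + (9/40)^2
= (81 + 49 + 64 + 49 + 81) / 1600
= 324/1600
= 0.2025

0.2025


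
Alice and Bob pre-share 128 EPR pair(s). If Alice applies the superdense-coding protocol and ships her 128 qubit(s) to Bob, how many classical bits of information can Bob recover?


Superdense coding allows 2 classical bits per shared entangled pair.
128 pair(s) -> 2 * 128 = 256 classical bits

256


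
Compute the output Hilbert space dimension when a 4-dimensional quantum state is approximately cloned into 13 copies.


Output space = H^(tensor 13) where dim(H) = 4
dim = 4^13
= 16 (after 2 factors)
= 64 (after 3 factors)
= 256 (after 4 factors)
= 1024 (after 5 factors)
= 4096 (after 6 factors)
= 16384 (after 7 factors)
= 65536 (after 8 factors)
= 262144 (after 9 factors)
= 1048576 (after 10 factors)
= 4194304 (after 11 factors)
= 16777216 (after 12 factors)
= 67108864 (after 13 factors)
= 67108864

67108864


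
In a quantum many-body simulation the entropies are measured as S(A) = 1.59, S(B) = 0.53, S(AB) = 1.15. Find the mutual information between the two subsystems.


I(A:B) = S(A) + S(B) - S(AB)
= 1.59 + 0.53 - 1.15
= 0.9700

0.9700


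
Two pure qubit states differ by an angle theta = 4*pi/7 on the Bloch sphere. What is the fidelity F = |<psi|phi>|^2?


For states separated by angle theta on Bloch sphere:
F = cos^2(theta/2)
theta = 4*pi/7 = 1.7952
theta/2 = 0.8976
cos(theta/2) = 0.6235
F = 0.3887

0.3887


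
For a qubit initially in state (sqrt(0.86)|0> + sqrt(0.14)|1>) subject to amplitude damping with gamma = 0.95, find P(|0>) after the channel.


For amplitude damping with parameter gamma on state sqrt(a)|0> + sqrt(b)|1>:
alpha^2 = 0.86, beta^2 = 0.14
P(|0>) = alpha^2 + gamma * beta^2
= 0.86 + 0.95 * 0.14
= 0.86 + 0.1330
= 0.9930

0.9930


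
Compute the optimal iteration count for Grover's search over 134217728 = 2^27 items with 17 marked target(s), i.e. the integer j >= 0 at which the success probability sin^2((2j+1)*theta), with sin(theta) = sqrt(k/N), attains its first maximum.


After j Grover iterations the success probability is P(j) = sin^2((2j+1)*theta), where sin(theta) = sqrt(k/N).
N = 2^27 = 134217728, k = 17
sin(theta) = sqrt(k/N) = 0.00035589306
theta = arcsin(sqrt(k/N)) = 0.0003558930675 rad
P(j) reaches its first maximum when (2j+1)*theta is as close as possible to pi/2, i.e. j = round(pi/(4*theta) - 1/2).
pi/(4*theta) - 1/2 = 2206.3375
(For comparison, the common estimate pi/4 * sqrt(N/k) = 2206.8375; the exact maximiser is used here.)
Optimal iterations = 2206

2206


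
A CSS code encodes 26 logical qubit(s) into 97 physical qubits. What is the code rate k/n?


Code rate R = k/n
= 26/97
= 0.2680

0.2680


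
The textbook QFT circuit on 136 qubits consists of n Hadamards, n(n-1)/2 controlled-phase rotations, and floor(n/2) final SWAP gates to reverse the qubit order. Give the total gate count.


Hadamard gates: 136
Controlled rotations: n*(n-1)/2 = 136*135/2 = 9180
SWAP gates: floor(n/2) = floor(136/2) = 68
Total = 136 + 9180 + 68
= 9384

9384


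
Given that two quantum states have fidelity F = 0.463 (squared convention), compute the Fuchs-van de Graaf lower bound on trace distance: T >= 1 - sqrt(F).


Fuchs-van de Graaf (squared-fidelity convention): 1 - sqrt(F) <= T <= sqrt(1 - F).
Lower bound: T >= 1 - sqrt(F)
sqrt(F) = sqrt(0.463) = 0.6804
T >= 1 - 0.6804
T >= 0.3196

0.3196


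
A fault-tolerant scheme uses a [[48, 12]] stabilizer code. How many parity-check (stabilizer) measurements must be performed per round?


For an [[n,k]] stabilizer code:
Number of stabilizer generators = n - k
= 48 - 12
= 36

36


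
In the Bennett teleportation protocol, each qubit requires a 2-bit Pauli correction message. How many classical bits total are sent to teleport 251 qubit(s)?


Quantum teleportation requires 2 classical bits per qubit teleported.
251 qubit(s) -> 2 * 251 = 502 classical bits

502


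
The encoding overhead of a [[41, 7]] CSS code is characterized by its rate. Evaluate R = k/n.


Code rate R = k/n
= 7/41
= 0.1707

0.1707


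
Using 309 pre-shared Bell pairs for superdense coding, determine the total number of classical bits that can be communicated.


Superdense coding allows 2 classical bits per shared entangled pair.
309 pair(s) -> 2 * 309 = 618 classical bits

618


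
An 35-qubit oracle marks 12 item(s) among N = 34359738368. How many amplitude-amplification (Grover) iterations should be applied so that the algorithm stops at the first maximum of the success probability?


After j Grover iterations the success probability is P(j) = sin^2((2j+1)*theta), where sin(theta) = sqrt(k/N).
N = 2^35 = 34359738368, k = 12
sin(theta) = sqrt(k/N) = 1.868812365e-05
theta = arcsin(sqrt(k/N)) = 1.868812365e-05 rad
P(j) reaches its first maximum when (2j+1)*theta is as close as possible to pi/2, i.e. j = round(pi/(4*theta) - 1/2).
pi/(4*theta) - 1/2 = 42026.0928
(For comparison, the common estimate pi/4 * sqrt(N/k) = 42026.5928; the exact maximiser is used here.)
Optimal iterations = 42026

42026


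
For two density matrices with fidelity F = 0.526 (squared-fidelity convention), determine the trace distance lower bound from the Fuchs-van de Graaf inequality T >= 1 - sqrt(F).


Fuchs-van de Graaf (squared-fidelity convention): 1 - sqrt(F) <= T <= sqrt(1 - F).
Lower bound: T >= 1 - sqrt(F)
sqrt(F) = sqrt(0.526) = 0.7253
T >= 1 - 0.7253
T >= 0.2747

0.2747


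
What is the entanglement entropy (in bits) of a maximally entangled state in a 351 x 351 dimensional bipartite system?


For a maximally entangled state in d x d:
S = log2(d) = log2(351)
= 8.4553

8.4553


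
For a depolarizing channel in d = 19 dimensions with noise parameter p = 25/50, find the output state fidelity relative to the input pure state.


F = (1-p) + p/d
= (1 - 0.5000) + 0.5000/19
= 0.5000 + 0.0263
= 0.5263

0.5263


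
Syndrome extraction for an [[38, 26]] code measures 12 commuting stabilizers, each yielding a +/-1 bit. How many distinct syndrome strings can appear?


Each stabilizer generator gives a binary (+1 or -1) measurement outcome.
With 12 independent generators:
Total syndromes = 2^12
= 4096

4096


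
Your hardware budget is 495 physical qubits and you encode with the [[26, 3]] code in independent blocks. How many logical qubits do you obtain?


Each code block uses 26 physical qubits for 3 logical qubit(s).
Number of complete blocks = floor(495 / 26) = 19
Logical qubits = 19 * 3
= 57

57


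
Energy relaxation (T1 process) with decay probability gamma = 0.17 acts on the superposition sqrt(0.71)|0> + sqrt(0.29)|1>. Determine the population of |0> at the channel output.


For amplitude damping with parameter gamma on state sqrt(a)|0> + sqrt(b)|1>:
alpha^2 = 0.71, beta^2 = 0.29
P(|0>) = alpha^2 + gamma * beta^2
= 0.71 + 0.17 * 0.29
= 0.71 + 0.0493
= 0.7593

0.7593


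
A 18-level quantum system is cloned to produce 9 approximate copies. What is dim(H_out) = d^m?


Output space = H^(tensor 9) where dim(H) = 18
dim = 18^9
= 324 (after 2 factors)
= 5832 (after 3 factors)
= 104976 (after 4 factors)
= 1889568 (after 5 factors)
= 34012224 (after 6 factors)
= 612220032 (after 7 factors)
= 11019960576 (after 8 factors)
= 198359290368 (after 9 factors)
= 198359290368

198359290368


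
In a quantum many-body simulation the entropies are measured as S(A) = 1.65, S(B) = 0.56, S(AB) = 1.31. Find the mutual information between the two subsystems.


I(A:B) = S(A) + S(B) - S(AB)
= 1.65 + 0.56 - 1.31
= 0.9000

0.9000


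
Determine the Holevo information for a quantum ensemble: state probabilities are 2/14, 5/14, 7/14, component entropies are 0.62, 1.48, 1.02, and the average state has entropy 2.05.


chi = S(rho) - sum_i p_i * S(rho_i)
Weighted entropy = 2/14 * 0.62 + 5/14 * 1.48 + 7/14 * 1.02
= 1.1271
chi = 2.05 - 1.1271
= 0.9229

0.9229


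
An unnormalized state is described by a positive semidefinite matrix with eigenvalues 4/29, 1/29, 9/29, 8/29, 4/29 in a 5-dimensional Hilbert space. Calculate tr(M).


tr(M) = sum of eigenvalues
= 4/29 + 1/29 + 9/29 + 8/29 + 4/29
= 26/29
= 0.8966

0.8966


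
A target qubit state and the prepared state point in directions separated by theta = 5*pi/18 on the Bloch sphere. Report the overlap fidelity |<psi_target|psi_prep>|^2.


For states separated by angle theta on Bloch sphere:
F = cos^2(theta/2)
theta = 5*pi/18 = 0.8727
theta/2 = 0.4363
cos(theta/2) = 0.9063
F = 0.8214

0.8214


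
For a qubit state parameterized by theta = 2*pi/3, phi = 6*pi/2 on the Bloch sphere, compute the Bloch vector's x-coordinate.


theta = 2.0944, phi = 9.4248
r_x = sin(theta)*cos(phi) = 0.8660 * -1.0000
r_x = -0.8660

-0.8660


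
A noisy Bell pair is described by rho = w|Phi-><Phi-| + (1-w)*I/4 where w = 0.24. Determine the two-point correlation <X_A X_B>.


|Phi-> = (|00> - |11>)/sqrt(2)
For the pure Bell state, <X_A X_B> = -1 (Bell-state Pauli correlator).
The maximally-mixed part I/4 has tr(I/4 * P tensor P) = 0 for any traceless Pauli P.
So <X_A X_B>_rho = w * (-1) + (1 - w) * 0
= 0.24 * (-1)
= -0.2400

-0.2400


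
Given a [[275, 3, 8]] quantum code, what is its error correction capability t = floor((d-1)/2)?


Code parameters: [[275, 3, 8]], distance d = 8.
Number of correctable errors = floor((d-1)/2)
= floor((8 - 1)/2)
= floor(7/2)
= 3

3


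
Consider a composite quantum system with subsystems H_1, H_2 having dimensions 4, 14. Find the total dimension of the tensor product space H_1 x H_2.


dim(H_1 x H_2) = 4 * 14
= 56

56


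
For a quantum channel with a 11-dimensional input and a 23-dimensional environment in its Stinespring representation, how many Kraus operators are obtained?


Tracing out the environment in an orthonormal basis {|i>_E} gives Kraus operators K_i = <i|_E U |0>_E.
Number of Kraus operators = dim(H_env) = d_env
= 23

23


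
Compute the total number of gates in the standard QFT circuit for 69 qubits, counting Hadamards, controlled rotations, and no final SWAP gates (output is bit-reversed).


Hadamard gates: 69
Controlled rotations: n*(n-1)/2 = 69*68/2 = 2346
SWAP gates: 0 (omitted)
Total = 69 + 2346
= 2415

2415


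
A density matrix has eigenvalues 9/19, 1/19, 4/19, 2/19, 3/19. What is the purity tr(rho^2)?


tr(rho^2) = sum of eigenvalues squared
= (9/19)^2 + (1/19)^2 + (4/19)^2 + (2/19)^2 + (3/19)^2
= (81 + 1 + 16 + 4 + 9) / 361
= 111/361
= 0.3075

0.3075


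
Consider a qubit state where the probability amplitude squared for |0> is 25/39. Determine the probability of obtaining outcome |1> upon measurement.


|alpha|^2 = 25/39 = 0.6410
|beta|^2 = 1 - 25/39 = 14/39 = 0.3590
P(|1>) = |beta|^2 = 0.3590

0.3590


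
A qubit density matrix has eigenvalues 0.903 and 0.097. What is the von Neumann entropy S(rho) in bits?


S = -p*log2(p) - (1-p)*log2(1-p)
p = 0.9030, 1-p = 0.0970
= -0.9030 * log2(0.9030) - 0.0970 * log2(0.0970)
= -(-0.1329) - (-0.3265)
= 0.4594

0.4594


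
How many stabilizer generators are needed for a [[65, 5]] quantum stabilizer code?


For an [[n,k]] stabilizer code:
Number of stabilizer generators = n - k
= 65 - 5
= 60

60


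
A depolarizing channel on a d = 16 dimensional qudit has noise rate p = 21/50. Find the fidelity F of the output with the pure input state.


F = (1-p) + p/d
= (1 - 0.4200) + 0.4200/16
= 0.5800 + 0.0262
= 0.6063

0.6063


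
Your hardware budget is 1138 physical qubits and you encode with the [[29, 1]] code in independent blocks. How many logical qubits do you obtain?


Each code block uses 29 physical qubits for 1 logical qubit(s).
Number of complete blocks = floor(1138 / 29) = 39
Logical qubits = 39 * 1
= 39

39


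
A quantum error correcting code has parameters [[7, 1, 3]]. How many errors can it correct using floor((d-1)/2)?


Code parameters: [[7, 1, 3]], distance d = 3.
Number of correctable errors = floor((d-1)/2)
= floor((3 - 1)/2)
= floor(2/2)
= 1

1


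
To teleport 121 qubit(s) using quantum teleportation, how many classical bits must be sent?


Quantum teleportation requires 2 classical bits per qubit teleported.
121 qubit(s) -> 2 * 121 = 242 classical bits

242


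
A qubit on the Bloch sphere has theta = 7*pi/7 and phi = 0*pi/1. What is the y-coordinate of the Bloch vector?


theta = 3.1416, phi = 0.0000
r_y = sin(theta)*sin(phi) = 0.0000 * 0.0000
r_y = 0.0000

0.0000


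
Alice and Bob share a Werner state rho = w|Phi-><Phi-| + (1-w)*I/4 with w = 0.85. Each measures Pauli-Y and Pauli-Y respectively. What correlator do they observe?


|Phi-> = (|00> - |11>)/sqrt(2)
For the pure Bell state, <Y_A Y_B> = +1 (Bell-state Pauli correlator).
The maximally-mixed part I/4 has tr(I/4 * P tensor P) = 0 for any traceless Pauli P.
So <Y_A Y_B>_rho = w * (+1) + (1 - w) * 0
= 0.85 * (+1)
= 0.8500

0.8500


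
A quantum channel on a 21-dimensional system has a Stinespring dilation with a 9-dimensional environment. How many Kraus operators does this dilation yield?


Tracing out the environment in an orthonormal basis {|i>_E} gives Kraus operators K_i = <i|_E U |0>_E.
Number of Kraus operators = dim(H_env) = d_env
= 9

9


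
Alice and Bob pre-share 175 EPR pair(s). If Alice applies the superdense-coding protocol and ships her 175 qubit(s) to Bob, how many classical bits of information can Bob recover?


Superdense coding allows 2 classical bits per shared entangled pair.
175 pair(s) -> 2 * 175 = 350 classical bits

350


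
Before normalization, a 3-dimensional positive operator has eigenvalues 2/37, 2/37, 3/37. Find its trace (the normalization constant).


tr(M) = sum of eigenvalues
= 2/37 + 2/37 + 3/37
= 7/37
= 0.1892

0.1892


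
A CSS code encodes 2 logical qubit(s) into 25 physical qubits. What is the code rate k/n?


Code rate R = k/n
= 2/25
= 0.0800

0.0800


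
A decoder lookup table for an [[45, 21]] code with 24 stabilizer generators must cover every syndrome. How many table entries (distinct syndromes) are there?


Each stabilizer generator gives a binary (+1 or -1) measurement outcome.
With 24 independent generators:
Total syndromes = 2^24
= 16777216

16777216


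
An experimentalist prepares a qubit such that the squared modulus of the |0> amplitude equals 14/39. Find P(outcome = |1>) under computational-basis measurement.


|alpha|^2 = 14/39 = 0.3590
|beta|^2 = 1 - 14/39 = 25/39 = 0.6410
P(|1>) = |beta|^2 = 0.6410

0.6410


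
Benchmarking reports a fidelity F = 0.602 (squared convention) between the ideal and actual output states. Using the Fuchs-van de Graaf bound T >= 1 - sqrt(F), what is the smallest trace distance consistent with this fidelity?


Fuchs-van de Graaf (squared-fidelity convention): 1 - sqrt(F) <= T <= sqrt(1 - F).
Lower bound: T >= 1 - sqrt(F)
sqrt(F) = sqrt(0.602) = 0.7759
T >= 1 - 0.7759
T >= 0.2241

0.2241


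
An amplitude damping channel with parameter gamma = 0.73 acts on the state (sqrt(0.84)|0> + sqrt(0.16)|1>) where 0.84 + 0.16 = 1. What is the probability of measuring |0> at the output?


For amplitude damping with parameter gamma on state sqrt(a)|0> + sqrt(b)|1>:
alpha^2 = 0.84, beta^2 = 0.16
P(|0>) = alpha^2 + gamma * beta^2
= 0.84 + 0.73 * 0.16
= 0.84 + 0.1168
= 0.9568

0.9568


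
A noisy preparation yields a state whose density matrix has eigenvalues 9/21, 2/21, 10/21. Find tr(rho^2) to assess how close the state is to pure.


tr(rho^2) = sum of eigenvalues squared
= (9/21)^2 + (2/21)^2 + (10/21)^2
= (81 + 4 + 100) / 441
= 185/441
= 0.4195

0.4195


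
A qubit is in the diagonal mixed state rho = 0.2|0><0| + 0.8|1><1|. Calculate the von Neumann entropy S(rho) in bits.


S = -p*log2(p) - (1-p)*log2(1-p)
p = 0.2000, 1-p = 0.8000
= -0.2000 * log2(0.2000) - 0.8000 * log2(0.8000)
= -(-0.4644) - (-0.2575)
= 0.7219

0.7219


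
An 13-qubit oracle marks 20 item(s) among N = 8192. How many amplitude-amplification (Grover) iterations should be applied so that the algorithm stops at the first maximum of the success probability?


After j Grover iterations the success probability is P(j) = sin^2((2j+1)*theta), where sin(theta) = sqrt(k/N).
N = 2^13 = 8192, k = 20
sin(theta) = sqrt(k/N) = 0.04941058844
theta = arcsin(sqrt(k/N)) = 0.04943071578 rad
P(j) reaches its first maximum when (2j+1)*theta is as close as possible to pi/2, i.e. j = round(pi/(4*theta) - 1/2).
pi/(4*theta) - 1/2 = 15.3889
(For comparison, the common estimate pi/4 * sqrt(N/k) = 15.8953; the exact maximiser is used here.)
Optimal iterations = 15

15


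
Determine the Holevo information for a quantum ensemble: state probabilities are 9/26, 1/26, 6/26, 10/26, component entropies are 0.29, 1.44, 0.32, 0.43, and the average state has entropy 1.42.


chi = S(rho) - sum_i p_i * S(rho_i)
Weighted entropy = 9/26 * 0.29 + 1/26 * 1.44 + 6/26 * 0.32 + 10/26 * 0.43
= 0.3950
chi = 1.42 - 0.3950
= 1.0250

1.0250


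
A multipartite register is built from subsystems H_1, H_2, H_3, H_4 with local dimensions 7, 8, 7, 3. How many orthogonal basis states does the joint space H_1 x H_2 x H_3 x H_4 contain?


dim(H_1 x H_2 x H_3 x H_4) = 7 * 8 * 7 * 3
= 56 * 7 * 3
= 392 * 3
= 1176

1176


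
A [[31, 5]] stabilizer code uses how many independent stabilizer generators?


For an [[n,k]] stabilizer code:
Number of stabilizer generators = n - k
= 31 - 5
= 26

26


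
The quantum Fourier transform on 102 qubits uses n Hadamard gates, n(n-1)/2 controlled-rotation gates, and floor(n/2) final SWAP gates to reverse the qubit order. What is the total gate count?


Hadamard gates: 102
Controlled rotations: n*(n-1)/2 = 102*101/2 = 5151
SWAP gates: floor(n/2) = floor(102/2) = 51
Total = 102 + 5151 + 51
= 5304

5304


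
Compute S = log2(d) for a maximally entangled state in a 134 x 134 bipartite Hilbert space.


For a maximally entangled state in d x d:
S = log2(d) = log2(134)
= 7.0661

7.0661


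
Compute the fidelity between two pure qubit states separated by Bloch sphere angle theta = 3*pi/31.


For states separated by angle theta on Bloch sphere:
F = cos^2(theta/2)
theta = 3*pi/31 = 0.3040
theta/2 = 0.1520
cos(theta/2) = 0.9885
F = 0.9771

0.9771


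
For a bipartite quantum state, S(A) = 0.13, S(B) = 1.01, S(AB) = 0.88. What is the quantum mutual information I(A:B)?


I(A:B) = S(A) + S(B) - S(AB)
= 0.13 + 1.01 - 0.88
= 0.2600

0.2600


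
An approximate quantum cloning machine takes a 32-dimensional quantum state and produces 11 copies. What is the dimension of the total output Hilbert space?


Output space = H^(tensor 11) where dim(H) = 32
dim = 32^11
= 1024 (after 2 factors)
= 32768 (after 3 factors)
= 1048576 (after 4 factors)
= 33554432 (after 5 factors)
= 1073741824 (after 6 factors)
= 34359738368 (after 7 factors)
= 1099511627776 (after 8 factors)
= 35184372088832 (after 9 factors)
= 1125899906842624 (after 10 factors)
= 36028797018963968 (after 11 factors)
= 36028797018963968

36028797018963968


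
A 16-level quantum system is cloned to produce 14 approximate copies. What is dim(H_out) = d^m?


Output space = H^(tensor 14) where dim(H) = 16
dim = 16^14
= 256 (after 2 factors)
= 4096 (after 3 factors)
= 65536 (after 4 factors)
= 1048576 (after 5 factors)
= 16777216 (after 6 factors)
= 268435456 (after 7 factors)
= 4294967296 (after 8 factors)
= 68719476736 (after 9 factors)
= 1099511627776 (after 10 factors)
= 17592186044416 (after 11 factors)
= 281474976710656 (after 12 factors)
= 4503599627370496 (after 13 factors)
= 72057594037927936 (after 14 factors)
= 72057594037927936

72057594037927936


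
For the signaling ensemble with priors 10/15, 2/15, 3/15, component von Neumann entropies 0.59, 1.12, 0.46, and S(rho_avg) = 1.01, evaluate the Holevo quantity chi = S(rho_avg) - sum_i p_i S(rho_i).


chi = S(rho) - sum_i p_i * S(rho_i)
Weighted entropy = 10/15 * 0.59 + 2/15 * 1.12 + 3/15 * 0.46
= 0.6347
chi = 1.01 - 0.6347
= 0.3753

0.3753


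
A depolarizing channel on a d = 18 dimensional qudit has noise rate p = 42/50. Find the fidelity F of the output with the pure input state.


F = (1-p) + p/d
= (1 - 0.8400) + 0.8400/18
= 0.1600 + 0.0467
= 0.2067

0.2067


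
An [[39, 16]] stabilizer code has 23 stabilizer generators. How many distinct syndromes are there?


Each stabilizer generator gives a binary (+1 or -1) measurement outcome.
With 23 independent generators:
Total syndromes = 2^23
= 8388608

8388608


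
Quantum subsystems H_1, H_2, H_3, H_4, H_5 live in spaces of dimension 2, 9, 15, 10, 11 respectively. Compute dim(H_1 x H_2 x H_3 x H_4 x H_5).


dim(H_1 x H_2 x H_3 x H_4 x H_5) = 2 * 9 * 15 * 10 * 11
= 18 * 15 * 10 * 11
= 270 * 10 * 11
= 2700 * 11
= 29700

29700


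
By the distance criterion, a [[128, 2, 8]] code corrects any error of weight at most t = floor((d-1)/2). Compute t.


Code parameters: [[128, 2, 8]], distance d = 8.
Number of correctable errors = floor((d-1)/2)
= floor((8 - 1)/2)
= floor(7/2)
= 3

3


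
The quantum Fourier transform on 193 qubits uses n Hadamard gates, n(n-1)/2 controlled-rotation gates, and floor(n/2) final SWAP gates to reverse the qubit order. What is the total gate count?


Hadamard gates: 193
Controlled rotations: n*(n-1)/2 = 193*192/2 = 18528
SWAP gates: floor(n/2) = floor(193/2) = 96
Total = 193 + 18528 + 96
= 18817

18817


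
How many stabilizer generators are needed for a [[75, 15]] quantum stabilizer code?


For an [[n,k]] stabilizer code:
Number of stabilizer generators = n - k
= 75 - 15
= 60

60


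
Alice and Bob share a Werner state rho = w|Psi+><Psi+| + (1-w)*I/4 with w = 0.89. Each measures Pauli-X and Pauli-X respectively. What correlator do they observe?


|Psi+> = (|01> + |10>)/sqrt(2)
For the pure Bell state, <X_A X_B> = +1 (Bell-state Pauli correlator).
The maximally-mixed part I/4 has tr(I/4 * P tensor P) = 0 for any traceless Pauli P.
So <X_A X_B>_rho = w * (+1) + (1 - w) * 0
= 0.89 * (+1)
= 0.8900

0.8900


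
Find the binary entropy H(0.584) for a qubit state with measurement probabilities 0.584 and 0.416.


S = -p*log2(p) - (1-p)*log2(1-p)
p = 0.5840, 1-p = 0.4160
= -0.5840 * log2(0.5840) - 0.4160 * log2(0.4160)
= -(-0.4532) - (-0.5264)
= 0.9795

0.9795
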